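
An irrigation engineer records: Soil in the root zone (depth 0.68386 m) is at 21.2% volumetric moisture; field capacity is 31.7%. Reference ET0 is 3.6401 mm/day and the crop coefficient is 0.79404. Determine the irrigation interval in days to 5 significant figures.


Approach: apply soil-water budget scheduling, SMD = (FC-theta)/100*depth*1000; ETc = ET0*Kc; interval = SMD/ETc.
Step 1 — soil moisture deficit:
  SMD = (31.7 - 21.2)/100 * 0.68386 * 1000 = 71.80530 mm
Step 2 — daily crop ET (ETc = ET0*Kc):
  ETc = 3.6401 * 0.79404 = 2.890385 mm/day
Step 3 — irrigation interval (SMD/ETc):
  interval = 71.80530 / 2.890385 = 24.843 days
Therefore the irrigation interval = 24.843 days.


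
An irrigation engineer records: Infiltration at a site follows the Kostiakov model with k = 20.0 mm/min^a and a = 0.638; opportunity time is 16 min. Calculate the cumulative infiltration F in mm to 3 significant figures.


Approach: apply the Kostiakov infiltration equation, F = k*t^a.
F = 20.0 * 16^0.638 = 117 mm
Therefore the cumulative infiltration F = 117 mm.


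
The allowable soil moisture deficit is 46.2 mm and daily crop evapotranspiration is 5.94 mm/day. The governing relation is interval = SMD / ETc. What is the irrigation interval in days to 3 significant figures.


interval = 46.2 / 5.94 = 7.78 days
Therefore the irrigation interval = 7.78 days.


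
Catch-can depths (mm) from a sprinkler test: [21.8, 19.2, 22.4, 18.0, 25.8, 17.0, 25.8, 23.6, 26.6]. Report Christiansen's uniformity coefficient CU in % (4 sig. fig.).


Approach: apply Christiansen's uniformity coefficient, CU = (1 - mean_abs_deviation/mean)*100.
mean = 22.2444 mm
mean |d_i - mean| = 2.88395 mm
CU = (1 - 2.88395/22.2444)*100 = 87.04 %
Therefore Christiansen's uniformity coefficient CU = 87.04 %.


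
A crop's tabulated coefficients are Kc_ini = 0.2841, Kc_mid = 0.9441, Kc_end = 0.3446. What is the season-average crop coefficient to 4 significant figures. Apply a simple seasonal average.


Approach: apply a simple seasonal average, Kc_avg = (Kc_ini + Kc_mid + Kc_end)/3.
Kc_avg = (0.2841 + 0.9441 + 0.3446)/3 = 0.5243
Therefore the season-average crop coefficient = 0.5243.


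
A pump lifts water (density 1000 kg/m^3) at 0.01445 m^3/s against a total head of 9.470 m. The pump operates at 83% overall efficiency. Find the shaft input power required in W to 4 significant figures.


Approach: apply hydraulic power then efficiency conversion, P = rho*g*Q*H; P_in = P/eta.
Step 1 — hydraulic power (P = rho*g*Q*H):
  P = 1000 * 9.81 * 0.01445 * 9.470 = 1342.42 W
Step 2 — input power: P_in = P/eta = 1342.42 / 0.83 = 1617 W
Therefore the shaft input power required = 1617 W.


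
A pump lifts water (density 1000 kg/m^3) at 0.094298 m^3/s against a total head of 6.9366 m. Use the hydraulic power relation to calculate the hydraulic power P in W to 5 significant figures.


Approach: apply the hydraulic power relation, P = rho*g*Q*H.
P = 1000 * 9.81 * 0.094298 * 6.9366 = 6416.8 W
Therefore the hydraulic power P = 6416.8 W.


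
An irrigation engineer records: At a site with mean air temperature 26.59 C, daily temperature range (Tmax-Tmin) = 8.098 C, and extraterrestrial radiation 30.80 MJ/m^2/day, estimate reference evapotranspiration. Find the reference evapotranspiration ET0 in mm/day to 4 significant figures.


Approach: apply the Hargreaves-Samani method, ET0 = 0.0023*(Tmean+17.8)*sqrt(Tmax-Tmin)*0.408*Ra.
ET0 = 0.0023*(26.59+17.8)*sqrt(8.098)*0.408*30.80 = 3.651 mm/day
Therefore the reference evapotranspiration ET0 = 3.651 mm/day.


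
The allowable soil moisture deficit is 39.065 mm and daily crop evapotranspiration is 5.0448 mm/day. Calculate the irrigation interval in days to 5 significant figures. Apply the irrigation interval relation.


Approach: apply the irrigation interval relation, interval = SMD / ETc.
interval = 39.065 / 5.0448 = 7.7436 days
Therefore the irrigation interval = 7.7436 days.


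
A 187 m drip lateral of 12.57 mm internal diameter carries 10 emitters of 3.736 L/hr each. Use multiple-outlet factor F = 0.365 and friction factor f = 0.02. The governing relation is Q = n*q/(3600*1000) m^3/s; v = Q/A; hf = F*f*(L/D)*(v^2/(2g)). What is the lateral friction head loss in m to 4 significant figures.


Q = 10*3.736/(3600*1000) = 1.03778e-05 m^3/s
A = pi*(12.57e-3/2)^2 = 1.24097e-04 m^2, so v = Q/A = 0.0836265 m/s
hf = 0.365*0.02*(187/0.01257)*(0.0836265^2/(2*9.81)) = 0.03871 m
Therefore the lateral friction head loss = 0.03871 m.


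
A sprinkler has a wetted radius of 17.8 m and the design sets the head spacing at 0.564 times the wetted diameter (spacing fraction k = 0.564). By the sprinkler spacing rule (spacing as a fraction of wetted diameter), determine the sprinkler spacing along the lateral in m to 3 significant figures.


Approach: apply the sprinkler spacing rule (spacing as a fraction of wetted diameter), S = k*(2*R).
S = 0.564 * (2 * 17.8) = 20.1 m
Therefore the sprinkler spacing along the lateral = 20.1 m.


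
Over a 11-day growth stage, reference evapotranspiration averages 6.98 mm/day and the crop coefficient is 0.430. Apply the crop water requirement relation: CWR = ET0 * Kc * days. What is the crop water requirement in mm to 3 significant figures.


CWR = 6.98 * 0.430 * 11 = 33.0 mm
Therefore the crop water requirement = 33.0 mm.


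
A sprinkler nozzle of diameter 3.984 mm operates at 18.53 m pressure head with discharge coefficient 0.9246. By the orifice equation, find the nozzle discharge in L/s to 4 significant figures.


Approach: apply the orifice equation, Q = Cd*A*sqrt(2*g*h), A = pi*(d/2)^2.
A = pi*(3.984e-3/2)^2 = 1.24660e-05 m^2
Q = 0.9246 * 1.24660e-05 * sqrt(2*9.81*18.53) * 1000 = 0.2198 L/s
Therefore the nozzle discharge = 0.2198 L/s.


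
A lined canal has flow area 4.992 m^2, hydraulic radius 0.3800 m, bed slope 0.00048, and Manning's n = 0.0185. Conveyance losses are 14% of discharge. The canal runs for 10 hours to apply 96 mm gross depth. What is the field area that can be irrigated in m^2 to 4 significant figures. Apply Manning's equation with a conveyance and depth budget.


Approach: apply Manning's equation with a conveyance and depth budget, Q = (1/n)*A*R^(2/3)*S^(1/2); Q_field = Q*(1-loss); Area = Q_field*t/(d/1000).
Step 1 — canal discharge (Manning's equation):
  Q = (1/0.0185) * 4.992 * 0.3800^(2/3) * 0.00048^(1/2) = 3.10155 m^3/s
Step 2 — delivered flow: Q_field = 3.10155*(1 - 14/100) = 2.66734 m^3/s
Step 3 — volume delivered: V = 2.66734 * 10*3600 = 96024.1 m^3
Step 4 — area served: A = V / (depth/1000) = 96024.1 / 0.096 = 1000000 m^2
Therefore the field area that can be irrigated = 1000000 m^2.


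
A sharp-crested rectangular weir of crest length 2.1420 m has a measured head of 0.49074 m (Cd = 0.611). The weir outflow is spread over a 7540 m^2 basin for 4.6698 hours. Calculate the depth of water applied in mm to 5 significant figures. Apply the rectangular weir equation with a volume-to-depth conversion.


Approach: apply the rectangular weir equation with a volume-to-depth conversion, Q = (2/3)*Cd*L*sqrt(2g)*H^1.5; d = Q*t/A * 1000.
Step 1 — weir discharge:
  Q = (2/3)*0.611*2.1420*sqrt(2*9.81)*0.49074^1.5 = 1.328606 m^3/s
Step 2 — volume: V = 1.328606 * 4.6698*3600 = 22335.56 m^3
Step 3 — depth: d = V/A * 1000 = 22335.56/7540 * 1000 = 2962.3 mm
Therefore the depth of water applied = 2962.3 mm.


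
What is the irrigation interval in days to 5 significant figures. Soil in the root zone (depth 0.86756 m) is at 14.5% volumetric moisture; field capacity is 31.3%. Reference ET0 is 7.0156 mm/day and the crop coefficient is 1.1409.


Approach: apply soil-water budget scheduling, SMD = (FC-theta)/100*depth*1000; ETc = ET0*Kc; interval = SMD/ETc.
Step 1 — soil moisture deficit:
  SMD = (31.3 - 14.5)/100 * 0.86756 * 1000 = 145.7501 mm
Step 2 — daily crop ET (ETc = ET0*Kc):
  ETc = 7.0156 * 1.1409 = 8.004098 mm/day
Step 3 — irrigation interval (SMD/ETc):
  interval = 145.7501 / 8.004098 = 18.209 days
Therefore the irrigation interval = 18.209 days.


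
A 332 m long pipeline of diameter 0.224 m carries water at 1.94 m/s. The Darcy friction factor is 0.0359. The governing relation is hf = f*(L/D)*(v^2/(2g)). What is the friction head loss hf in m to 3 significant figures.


hf = 0.0359 * (332/0.224) * (1.94^2 / (2*9.81))
hf = 10.2 m
Therefore the friction head loss hf = 10.2 m.


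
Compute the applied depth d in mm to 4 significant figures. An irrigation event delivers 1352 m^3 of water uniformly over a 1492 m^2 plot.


Approach: apply depth from volume over area, d = (V/A)*1000.
d = (1352 / 1492) * 1000 = 906.2 mm
Therefore the applied depth d = 906.2 mm.


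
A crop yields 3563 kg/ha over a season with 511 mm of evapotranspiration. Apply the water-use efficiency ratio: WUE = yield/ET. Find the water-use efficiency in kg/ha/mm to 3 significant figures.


WUE = 3563 / 511 = 6.97 kg/ha/mm
Therefore the water-use efficiency = 6.97 kg/ha/mm.


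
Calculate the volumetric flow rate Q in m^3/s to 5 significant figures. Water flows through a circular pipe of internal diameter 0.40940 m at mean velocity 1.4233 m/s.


Approach: apply the continuity equation for pipe flow, Q = A * v with A = pi*(D/2)^2.
A = pi*(0.40940/2)^2 = 0.1316393 m^2
Q = 0.1316393 * 1.4233 = 0.18736 m^3/s
Therefore the volumetric flow rate Q = 0.18736 m^3/s.


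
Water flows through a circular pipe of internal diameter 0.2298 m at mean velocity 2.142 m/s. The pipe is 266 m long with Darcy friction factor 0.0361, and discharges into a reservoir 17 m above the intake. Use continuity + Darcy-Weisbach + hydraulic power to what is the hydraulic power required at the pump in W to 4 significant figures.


Approach: apply continuity + Darcy-Weisbach + hydraulic power, Q = A*v; hf = f*(L/D)*(v^2/(2g)); H = static + hf; P = rho*g*Q*H.
Step 1 — flow rate (continuity, Q = A*v):
  A = pi*(0.2298/2)^2 = 0.0414753 m^2
  Q = 0.0414753 * 2.142 = 0.0888402 m^3/s
Step 2 — friction head loss (Darcy-Weisbach):
  hf = 0.0361 * (266/0.2298) * (2.142^2 / (2*9.81))
  hf = 9.77189 m
Step 3 — total head: H = 17 + 9.77189 = 26.7719 m
Step 4 — hydraulic power (P = rho*g*Q*H):
  P = 1000 * 9.81 * 0.0888402 * 26.7719 = 23330 W
Therefore the hydraulic power required at the pump = 23330 W.


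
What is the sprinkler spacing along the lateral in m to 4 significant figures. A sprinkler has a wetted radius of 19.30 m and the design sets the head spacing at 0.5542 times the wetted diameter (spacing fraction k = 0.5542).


Approach: apply the sprinkler spacing rule (spacing as a fraction of wetted diameter), S = k*(2*R).
S = 0.5542 * (2 * 19.30) = 21.39 m
Therefore the sprinkler spacing along the lateral = 21.39 m.


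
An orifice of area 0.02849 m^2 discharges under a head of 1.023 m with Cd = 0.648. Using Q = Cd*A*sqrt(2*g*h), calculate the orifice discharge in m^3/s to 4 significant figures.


Q = 0.648 * 0.02849 * sqrt(2*9.81*1.023) = 0.08271 m^3/s
Therefore the orifice discharge = 0.08271 m^3/s.


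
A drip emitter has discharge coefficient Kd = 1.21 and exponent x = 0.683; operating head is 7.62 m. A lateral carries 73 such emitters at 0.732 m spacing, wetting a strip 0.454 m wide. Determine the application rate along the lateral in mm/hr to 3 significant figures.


Approach: apply the emitter equation with a lateral mass balance, q = Kd*h^x; Q = n*q; rate = Q/(n*spacing*width).
Step 1 — single emitter flow (q = Kd*h^x):
  q = 1.21 * 7.62^0.683 = 4.8435 L/hr
Step 2 — total lateral flow: Q = 73 * 4.8435 = 353.58 L/hr
Step 3 — wetted area: A = 73 * 0.732 * 0.454 = 24.260 m^2
Step 4 — application rate: Q/A = 353.58/24.260 = 14.6 mm/hr
Therefore the application rate along the lateral = 14.6 mm/hr.


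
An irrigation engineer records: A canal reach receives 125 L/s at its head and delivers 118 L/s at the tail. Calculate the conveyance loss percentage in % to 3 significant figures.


Approach: apply the conveyance loss ratio, loss% = ((Q_head - Q_tail)/Q_head)*100.
loss = ((125 - 118)/125)*100 = 5.60 %
Therefore the conveyance loss percentage = 5.60 %.


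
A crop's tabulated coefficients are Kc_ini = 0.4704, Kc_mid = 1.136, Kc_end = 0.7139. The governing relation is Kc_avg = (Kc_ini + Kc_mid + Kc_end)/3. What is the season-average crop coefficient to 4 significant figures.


Kc_avg = (0.4704 + 1.136 + 0.7139)/3 = 0.7734
Therefore the season-average crop coefficient = 0.7734.


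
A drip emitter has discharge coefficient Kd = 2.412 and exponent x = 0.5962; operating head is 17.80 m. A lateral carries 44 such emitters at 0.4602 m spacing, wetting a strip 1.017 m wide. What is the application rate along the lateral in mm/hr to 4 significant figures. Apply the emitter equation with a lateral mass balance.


Approach: apply the emitter equation with a lateral mass balance, q = Kd*h^x; Q = n*q; rate = Q/(n*spacing*width).
Step 1 — single emitter flow (q = Kd*h^x):
  q = 2.412 * 17.80^0.5962 = 13.4239 L/hr
Step 2 — total lateral flow: Q = 44 * 13.4239 = 590.650 L/hr
Step 3 — wetted area: A = 44 * 0.4602 * 1.017 = 20.5930 m^2
Step 4 — application rate: Q/A = 590.650/20.5930 = 28.68 mm/hr
Therefore the application rate along the lateral = 28.68 mm/hr.


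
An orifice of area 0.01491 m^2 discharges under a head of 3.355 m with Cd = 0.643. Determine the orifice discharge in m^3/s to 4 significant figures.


Approach: apply the orifice equation, Q = Cd*A*sqrt(2*g*h).
Q = 0.643 * 0.01491 * sqrt(2*9.81*3.355) = 0.07778 m^3/s
Therefore the orifice discharge = 0.07778 m^3/s.


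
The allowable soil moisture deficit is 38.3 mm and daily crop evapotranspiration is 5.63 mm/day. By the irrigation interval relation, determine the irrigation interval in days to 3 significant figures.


Approach: apply the irrigation interval relation, interval = SMD / ETc.
interval = 38.3 / 5.63 = 6.80 days
Therefore the irrigation interval = 6.80 days.


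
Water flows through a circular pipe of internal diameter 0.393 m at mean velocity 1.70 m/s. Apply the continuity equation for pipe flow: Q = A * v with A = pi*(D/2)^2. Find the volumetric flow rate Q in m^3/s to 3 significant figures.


A = pi*(0.393/2)^2 = 0.12130 m^2
Q = 0.12130 * 1.70 = 0.206 m^3/s
Therefore the volumetric flow rate Q = 0.206 m^3/s.


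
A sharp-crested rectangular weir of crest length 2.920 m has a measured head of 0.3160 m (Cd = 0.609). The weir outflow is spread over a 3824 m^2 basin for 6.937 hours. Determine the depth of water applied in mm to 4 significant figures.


Approach: apply the rectangular weir equation with a volume-to-depth conversion, Q = (2/3)*Cd*L*sqrt(2g)*H^1.5; d = Q*t/A * 1000.
Step 1 — weir discharge:
  Q = (2/3)*0.609*2.920*sqrt(2*9.81)*0.3160^1.5 = 0.932801 m^3/s
Step 2 — volume: V = 0.932801 * 6.937*3600 = 23295.0 m^3
Step 3 — depth: d = V/A * 1000 = 23295.0/3824 * 1000 = 6092 mm
Therefore the depth of water applied = 6092 mm.


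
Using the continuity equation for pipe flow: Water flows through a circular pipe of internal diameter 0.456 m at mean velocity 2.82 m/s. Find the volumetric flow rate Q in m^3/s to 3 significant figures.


Approach: apply the continuity equation for pipe flow, Q = A * v with A = pi*(D/2)^2.
A = pi*(0.456/2)^2 = 0.16331 m^2
Q = 0.16331 * 2.82 = 0.461 m^3/s
Therefore the volumetric flow rate Q = 0.461 m^3/s.


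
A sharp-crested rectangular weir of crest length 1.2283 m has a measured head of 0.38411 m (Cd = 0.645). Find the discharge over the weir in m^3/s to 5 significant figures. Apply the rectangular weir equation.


Approach: apply the rectangular weir equation, Q = (2/3)*Cd*L*sqrt(2g)*H^1.5.
Q = (2/3)*0.645*1.2283*sqrt(2*9.81)*0.38411^1.5 = 0.55694 m^3/s
Therefore the discharge over the weir = 0.55694 m^3/s.


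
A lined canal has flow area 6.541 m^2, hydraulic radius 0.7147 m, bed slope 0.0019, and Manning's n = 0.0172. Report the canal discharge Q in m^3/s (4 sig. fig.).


Approach: apply Manning's equation, Q = (1/n)*A*R^(2/3)*S^(1/2).
Q = (1/0.0172) * 6.541 * 0.7147^(2/3) * 0.0019^(1/2) = 13.25 m^3/s
Therefore the canal discharge Q = 13.25 m^3/s.


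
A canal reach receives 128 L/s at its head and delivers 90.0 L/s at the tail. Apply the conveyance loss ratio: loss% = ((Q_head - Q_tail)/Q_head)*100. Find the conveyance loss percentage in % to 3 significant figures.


loss = ((128 - 90.0)/128)*100 = 29.7 %
Therefore the conveyance loss percentage = 29.7 %.


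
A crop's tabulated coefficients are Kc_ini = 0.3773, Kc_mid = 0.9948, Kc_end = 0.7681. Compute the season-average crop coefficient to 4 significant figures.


Approach: apply a simple seasonal average, Kc_avg = (Kc_ini + Kc_mid + Kc_end)/3.
Kc_avg = (0.3773 + 0.9948 + 0.7681)/3 = 0.7134
Therefore the season-average crop coefficient = 0.7134.


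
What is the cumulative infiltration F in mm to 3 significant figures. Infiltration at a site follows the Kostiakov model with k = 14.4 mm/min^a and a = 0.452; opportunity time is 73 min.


Approach: apply the Kostiakov infiltration equation, F = k*t^a.
F = 14.4 * 73^0.452 = 100 mm
Therefore the cumulative infiltration F = 100 mm.


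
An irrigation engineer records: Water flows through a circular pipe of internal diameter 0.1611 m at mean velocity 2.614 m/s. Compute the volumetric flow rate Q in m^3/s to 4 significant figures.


Approach: apply the continuity equation for pipe flow, Q = A * v with A = pi*(D/2)^2.
A = pi*(0.1611/2)^2 = 0.0203836 m^2
Q = 0.0203836 * 2.614 = 0.05328 m^3/s
Therefore the volumetric flow rate Q = 0.05328 m^3/s.


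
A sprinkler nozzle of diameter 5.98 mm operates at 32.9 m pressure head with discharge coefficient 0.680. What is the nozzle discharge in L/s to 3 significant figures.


Approach: apply the orifice equation, Q = Cd*A*sqrt(2*g*h), A = pi*(d/2)^2.
A = pi*(5.98e-3/2)^2 = 2.8086e-05 m^2
Q = 0.680 * 2.8086e-05 * sqrt(2*9.81*32.9) * 1000 = 0.485 L/s
Therefore the nozzle discharge = 0.485 L/s.


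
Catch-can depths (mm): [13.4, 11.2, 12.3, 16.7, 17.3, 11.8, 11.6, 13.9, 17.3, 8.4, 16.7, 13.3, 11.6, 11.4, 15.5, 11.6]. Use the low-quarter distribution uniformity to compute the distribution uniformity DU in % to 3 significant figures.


Approach: apply the low-quarter distribution uniformity, DU = (mean of lowest quarter of readings / overall mean)*100.
sorted lowest 4 of 16: [8.4, 11.2, 11.4, 11.6] -> mean = 10.650 mm
overall mean = 13.375 mm
DU = (10.650/13.375)*100 = 79.6 %
Therefore the distribution uniformity DU = 79.6 %.


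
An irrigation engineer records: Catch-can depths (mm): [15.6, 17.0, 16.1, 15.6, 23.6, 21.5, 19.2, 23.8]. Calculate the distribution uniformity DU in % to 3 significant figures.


Approach: apply the low-quarter distribution uniformity, DU = (mean of lowest quarter of readings / overall mean)*100.
sorted lowest 2 of 8: [15.6, 15.6] -> mean = 15.600 mm
overall mean = 19.050 mm
DU = (15.600/19.050)*100 = 81.9 %
Therefore the distribution uniformity DU = 81.9 %.


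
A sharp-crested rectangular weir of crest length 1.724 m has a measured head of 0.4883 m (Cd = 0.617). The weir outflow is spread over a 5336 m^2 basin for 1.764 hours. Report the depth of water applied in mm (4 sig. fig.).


Approach: apply the rectangular weir equation with a volume-to-depth conversion, Q = (2/3)*Cd*L*sqrt(2g)*H^1.5; d = Q*t/A * 1000.
Step 1 — weir discharge:
  Q = (2/3)*0.617*1.724*sqrt(2*9.81)*0.4883^1.5 = 1.07179 m^3/s
Step 2 — volume: V = 1.07179 * 1.764*3600 = 6806.31 m^3
Step 3 — depth: d = V/A * 1000 = 6806.31/5336 * 1000 = 1276 mm
Therefore the depth of water applied = 1276 mm.


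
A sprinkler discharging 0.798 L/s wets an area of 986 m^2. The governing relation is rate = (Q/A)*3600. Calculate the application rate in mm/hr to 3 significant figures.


rate = (0.798 / 986) * 3600 = 2.91 mm/hr
Therefore the application rate = 2.91 mm/hr.


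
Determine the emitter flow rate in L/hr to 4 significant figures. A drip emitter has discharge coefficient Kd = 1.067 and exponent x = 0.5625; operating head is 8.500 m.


Approach: apply the emitter characteristic equation, q = Kd * h^x.
q = 1.067 * 8.500^0.5625 = 3.556 L/hr
Therefore the emitter flow rate = 3.556 L/hr.


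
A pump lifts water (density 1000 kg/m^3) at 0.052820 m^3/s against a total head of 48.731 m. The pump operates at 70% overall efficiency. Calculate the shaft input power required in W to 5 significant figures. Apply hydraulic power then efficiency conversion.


Approach: apply hydraulic power then efficiency conversion, P = rho*g*Q*H; P_in = P/eta.
Step 1 — hydraulic power (P = rho*g*Q*H):
  P = 1000 * 9.81 * 0.052820 * 48.731 = 25250.66 W
Step 2 — input power: P_in = P/eta = 25250.66 / 0.7 = 36072 W
Therefore the shaft input power required = 36072 W.


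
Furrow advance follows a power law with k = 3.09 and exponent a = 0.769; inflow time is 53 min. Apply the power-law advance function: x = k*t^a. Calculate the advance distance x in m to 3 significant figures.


x = 3.09 * 53^0.769 = 65.5 m
Therefore the advance distance x = 65.5 m.


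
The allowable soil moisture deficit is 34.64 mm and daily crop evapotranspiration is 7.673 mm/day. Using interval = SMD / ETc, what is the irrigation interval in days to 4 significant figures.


interval = 34.64 / 7.673 = 4.515 days
Therefore the irrigation interval = 4.515 days.


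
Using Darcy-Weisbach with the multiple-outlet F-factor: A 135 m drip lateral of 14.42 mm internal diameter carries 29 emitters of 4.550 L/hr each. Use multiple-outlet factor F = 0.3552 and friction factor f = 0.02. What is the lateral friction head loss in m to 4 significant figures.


Approach: apply Darcy-Weisbach with the multiple-outlet F-factor, Q = n*q/(3600*1000) m^3/s; v = Q/A; hf = F*f*(L/D)*(v^2/(2g)).
Q = 29*4.550/(3600*1000) = 3.66528e-05 m^3/s
A = pi*(14.42e-3/2)^2 = 1.63313e-04 m^2, so v = Q/A = 0.224433 m/s
hf = 0.3552*0.02*(135/0.01442)*(0.224433^2/(2*9.81)) = 0.1707 m
Therefore the lateral friction head loss = 0.1707 m.


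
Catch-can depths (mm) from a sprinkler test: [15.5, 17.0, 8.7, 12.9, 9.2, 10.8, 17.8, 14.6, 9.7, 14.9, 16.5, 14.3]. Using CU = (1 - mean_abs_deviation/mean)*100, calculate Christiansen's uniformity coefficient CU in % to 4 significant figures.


mean = 13.4917 mm
mean |d_i - mean| = 2.69306 mm
CU = (1 - 2.69306/13.4917)*100 = 80.04 %
Therefore Christiansen's uniformity coefficient CU = 80.04 %.


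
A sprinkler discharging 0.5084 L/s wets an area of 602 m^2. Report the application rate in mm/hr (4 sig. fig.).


Approach: apply the application rate relation, rate = (Q/A)*3600.
rate = (0.5084 / 602) * 3600 = 3.040 mm/hr
Therefore the application rate = 3.040 mm/hr.


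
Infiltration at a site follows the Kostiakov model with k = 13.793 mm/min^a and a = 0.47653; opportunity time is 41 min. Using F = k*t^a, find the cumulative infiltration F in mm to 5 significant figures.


F = 13.793 * 41^0.47653 = 80.947 mm
Therefore the cumulative infiltration F = 80.947 mm.


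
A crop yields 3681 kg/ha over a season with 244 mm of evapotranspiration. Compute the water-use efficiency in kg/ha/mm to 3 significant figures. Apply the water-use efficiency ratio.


Approach: apply the water-use efficiency ratio, WUE = yield/ET.
WUE = 3681 / 244 = 15.1 kg/ha/mm
Therefore the water-use efficiency = 15.1 kg/ha/mm.


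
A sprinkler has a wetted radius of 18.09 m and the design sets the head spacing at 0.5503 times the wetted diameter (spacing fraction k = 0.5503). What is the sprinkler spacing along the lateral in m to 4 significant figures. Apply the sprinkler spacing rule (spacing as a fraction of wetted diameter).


Approach: apply the sprinkler spacing rule (spacing as a fraction of wetted diameter), S = k*(2*R).
S = 0.5503 * (2 * 18.09) = 19.91 m
Therefore the sprinkler spacing along the lateral = 19.91 m.


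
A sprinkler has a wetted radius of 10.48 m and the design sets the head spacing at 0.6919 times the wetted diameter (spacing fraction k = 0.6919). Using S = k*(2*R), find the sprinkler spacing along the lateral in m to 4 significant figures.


S = 0.6919 * (2 * 10.48) = 14.50 m
Therefore the sprinkler spacing along the lateral = 14.50 m.


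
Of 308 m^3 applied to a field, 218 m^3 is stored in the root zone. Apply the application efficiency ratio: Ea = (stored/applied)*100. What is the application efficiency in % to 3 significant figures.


Ea = (218/308)*100 = 70.8 %
Therefore the application efficiency = 70.8 %.


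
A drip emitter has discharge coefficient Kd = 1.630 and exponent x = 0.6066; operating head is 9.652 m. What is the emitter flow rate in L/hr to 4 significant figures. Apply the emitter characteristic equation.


Approach: apply the emitter characteristic equation, q = Kd * h^x.
q = 1.630 * 9.652^0.6066 = 6.448 L/hr
Therefore the emitter flow rate = 6.448 L/hr.


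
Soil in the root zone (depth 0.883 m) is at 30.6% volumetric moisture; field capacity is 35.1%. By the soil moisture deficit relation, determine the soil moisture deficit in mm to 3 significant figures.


Approach: apply the soil moisture deficit relation, SMD = (FC - theta)/100 * depth * 1000.
SMD = (35.1 - 30.6)/100 * 0.883 * 1000 = 39.7 mm
Therefore the soil moisture deficit = 39.7 mm.


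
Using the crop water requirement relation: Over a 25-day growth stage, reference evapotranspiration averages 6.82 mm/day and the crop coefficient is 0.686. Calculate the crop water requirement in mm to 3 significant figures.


Approach: apply the crop water requirement relation, CWR = ET0 * Kc * days.
CWR = 6.82 * 0.686 * 25 = 117 mm
Therefore the crop water requirement = 117 mm.


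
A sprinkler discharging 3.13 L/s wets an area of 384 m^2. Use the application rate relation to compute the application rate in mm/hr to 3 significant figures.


Approach: apply the application rate relation, rate = (Q/A)*3600.
rate = (3.13 / 384) * 3600 = 29.3 mm/hr
Therefore the application rate = 29.3 mm/hr.


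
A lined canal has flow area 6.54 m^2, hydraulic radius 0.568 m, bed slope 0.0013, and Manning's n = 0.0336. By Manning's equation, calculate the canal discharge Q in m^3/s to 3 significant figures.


Approach: apply Manning's equation, Q = (1/n)*A*R^(2/3)*S^(1/2).
Q = (1/0.0336) * 6.54 * 0.568^(2/3) * 0.0013^(1/2) = 4.81 m^3/s
Therefore the canal discharge Q = 4.81 m^3/s.


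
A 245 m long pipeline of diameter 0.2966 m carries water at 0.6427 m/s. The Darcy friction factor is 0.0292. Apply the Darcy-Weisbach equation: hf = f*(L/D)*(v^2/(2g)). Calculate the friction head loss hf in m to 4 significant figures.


hf = 0.0292 * (245/0.2966) * (0.6427^2 / (2*9.81))
hf = 0.5078 m
Therefore the friction head loss hf = 0.5078 m.


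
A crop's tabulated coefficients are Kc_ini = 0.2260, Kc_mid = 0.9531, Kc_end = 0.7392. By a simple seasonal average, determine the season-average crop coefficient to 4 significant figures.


Approach: apply a simple seasonal average, Kc_avg = (Kc_ini + Kc_mid + Kc_end)/3.
Kc_avg = (0.2260 + 0.9531 + 0.7392)/3 = 0.6394
Therefore the season-average crop coefficient = 0.6394.


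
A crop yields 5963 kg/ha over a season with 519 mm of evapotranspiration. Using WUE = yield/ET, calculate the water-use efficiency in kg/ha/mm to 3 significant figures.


WUE = 5963 / 519 = 11.5 kg/ha/mm
Therefore the water-use efficiency = 11.5 kg/ha/mm.


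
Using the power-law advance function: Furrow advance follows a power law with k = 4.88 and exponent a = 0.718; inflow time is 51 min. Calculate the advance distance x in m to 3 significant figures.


Approach: apply the power-law advance function, x = k*t^a.
x = 4.88 * 51^0.718 = 82.1 m
Therefore the advance distance x = 82.1 m.


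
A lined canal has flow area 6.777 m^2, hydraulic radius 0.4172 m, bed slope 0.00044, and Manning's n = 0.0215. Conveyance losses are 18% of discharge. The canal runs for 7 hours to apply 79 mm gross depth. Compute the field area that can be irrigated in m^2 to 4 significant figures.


Approach: apply Manning's equation with a conveyance and depth budget, Q = (1/n)*A*R^(2/3)*S^(1/2); Q_field = Q*(1-loss); Area = Q_field*t/(d/1000).
Step 1 — canal discharge (Manning's equation):
  Q = (1/0.0215) * 6.777 * 0.4172^(2/3) * 0.00044^(1/2) = 3.69166 m^3/s
Step 2 — delivered flow: Q_field = 3.69166*(1 - 18/100) = 3.02716 m^3/s
Step 3 — volume delivered: V = 3.02716 * 7*3600 = 76284.4 m^3
Step 4 — area served: A = V / (depth/1000) = 76284.4 / 0.079 = 965600 m^2
Therefore the field area that can be irrigated = 965600 m^2.


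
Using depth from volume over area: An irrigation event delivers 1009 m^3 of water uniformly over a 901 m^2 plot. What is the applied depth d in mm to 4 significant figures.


Approach: apply depth from volume over area, d = (V/A)*1000.
d = (1009 / 901) * 1000 = 1120 mm
Therefore the applied depth d = 1120 mm.


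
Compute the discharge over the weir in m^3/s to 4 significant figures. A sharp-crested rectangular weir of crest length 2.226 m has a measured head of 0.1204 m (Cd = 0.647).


Approach: apply the rectangular weir equation, Q = (2/3)*Cd*L*sqrt(2g)*H^1.5.
Q = (2/3)*0.647*2.226*sqrt(2*9.81)*0.1204^1.5 = 0.1777 m^3/s
Therefore the discharge over the weir = 0.1777 m^3/s.


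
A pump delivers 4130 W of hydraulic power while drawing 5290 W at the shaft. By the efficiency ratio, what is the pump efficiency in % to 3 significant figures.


Approach: apply the efficiency ratio, eta = (P_out/P_in)*100.
eta = (4130 / 5290) * 100 = 78.1 %
Therefore the pump efficiency = 78.1 %.


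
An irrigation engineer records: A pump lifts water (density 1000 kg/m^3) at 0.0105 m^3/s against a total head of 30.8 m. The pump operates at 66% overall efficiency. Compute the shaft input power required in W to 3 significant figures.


Approach: apply hydraulic power then efficiency conversion, P = rho*g*Q*H; P_in = P/eta.
Step 1 — hydraulic power (P = rho*g*Q*H):
  P = 1000 * 9.81 * 0.0105 * 30.8 = 3172.6 W
Step 2 — input power: P_in = P/eta = 3172.6 / 0.66 = 4810 W
Therefore the shaft input power required = 4810 W.


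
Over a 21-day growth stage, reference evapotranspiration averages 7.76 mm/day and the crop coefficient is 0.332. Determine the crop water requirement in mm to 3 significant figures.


Approach: apply the crop water requirement relation, CWR = ET0 * Kc * days.
CWR = 7.76 * 0.332 * 21 = 54.1 mm
Therefore the crop water requirement = 54.1 mm.


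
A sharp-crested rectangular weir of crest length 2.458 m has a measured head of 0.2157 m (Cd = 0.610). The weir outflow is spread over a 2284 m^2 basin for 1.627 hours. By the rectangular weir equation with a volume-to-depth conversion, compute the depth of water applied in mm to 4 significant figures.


Approach: apply the rectangular weir equation with a volume-to-depth conversion, Q = (2/3)*Cd*L*sqrt(2g)*H^1.5; d = Q*t/A * 1000.
Step 1 — weir discharge:
  Q = (2/3)*0.610*2.458*sqrt(2*9.81)*0.2157^1.5 = 0.443553 m^3/s
Step 2 — volume: V = 0.443553 * 1.627*3600 = 2597.98 m^3
Step 3 — depth: d = V/A * 1000 = 2597.98/2284 * 1000 = 1137 mm
Therefore the depth of water applied = 1137 mm.


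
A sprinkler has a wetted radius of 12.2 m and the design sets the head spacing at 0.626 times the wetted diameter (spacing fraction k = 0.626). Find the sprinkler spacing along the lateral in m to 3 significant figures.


Approach: apply the sprinkler spacing rule (spacing as a fraction of wetted diameter), S = k*(2*R).
S = 0.626 * (2 * 12.2) = 15.3 m
Therefore the sprinkler spacing along the lateral = 15.3 m.


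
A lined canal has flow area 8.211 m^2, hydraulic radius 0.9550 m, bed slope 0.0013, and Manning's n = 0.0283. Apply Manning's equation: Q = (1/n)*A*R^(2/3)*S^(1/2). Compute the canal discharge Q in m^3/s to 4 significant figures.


Q = (1/0.0283) * 8.211 * 0.9550^(2/3) * 0.0013^(1/2) = 10.14 m^3/s
Therefore the canal discharge Q = 10.14 m^3/s.


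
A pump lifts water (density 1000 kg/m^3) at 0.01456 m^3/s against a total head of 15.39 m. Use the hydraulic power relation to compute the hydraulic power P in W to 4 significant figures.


Approach: apply the hydraulic power relation, P = rho*g*Q*H.
P = 1000 * 9.81 * 0.01456 * 15.39 = 2198 W
Therefore the hydraulic power P = 2198 W.


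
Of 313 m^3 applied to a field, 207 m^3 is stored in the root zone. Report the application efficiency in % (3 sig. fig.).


Approach: apply the application efficiency ratio, Ea = (stored/applied)*100.
Ea = (207/313)*100 = 66.1 %
Therefore the application efficiency = 66.1 %.


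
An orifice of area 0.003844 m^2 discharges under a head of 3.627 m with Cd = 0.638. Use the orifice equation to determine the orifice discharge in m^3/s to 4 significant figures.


Approach: apply the orifice equation, Q = Cd*A*sqrt(2*g*h).
Q = 0.638 * 0.003844 * sqrt(2*9.81*3.627) = 0.02069 m^3/s
Therefore the orifice discharge = 0.02069 m^3/s.


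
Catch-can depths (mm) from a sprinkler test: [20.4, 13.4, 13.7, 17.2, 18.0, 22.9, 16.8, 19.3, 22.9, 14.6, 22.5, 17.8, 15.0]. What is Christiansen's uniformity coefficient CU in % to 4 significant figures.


Approach: apply Christiansen's uniformity coefficient, CU = (1 - mean_abs_deviation/mean)*100.
mean = 18.0385 mm
mean |d_i - mean| = 2.73964 mm
CU = (1 - 2.73964/18.0385)*100 = 84.81 %
Therefore Christiansen's uniformity coefficient CU = 84.81 %.


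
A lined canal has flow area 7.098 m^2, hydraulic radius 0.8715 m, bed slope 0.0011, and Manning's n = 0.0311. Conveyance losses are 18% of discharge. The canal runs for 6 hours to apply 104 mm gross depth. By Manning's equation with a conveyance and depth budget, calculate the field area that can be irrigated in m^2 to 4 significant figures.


Approach: apply Manning's equation with a conveyance and depth budget, Q = (1/n)*A*R^(2/3)*S^(1/2); Q_field = Q*(1-loss); Area = Q_field*t/(d/1000).
Step 1 — canal discharge (Manning's equation):
  Q = (1/0.0311) * 7.098 * 0.8715^(2/3) * 0.0011^(1/2) = 6.90638 m^3/s
Step 2 — delivered flow: Q_field = 6.90638*(1 - 18/100) = 5.66323 m^3/s
Step 3 — volume delivered: V = 5.66323 * 6*3600 = 122326 m^3
Step 4 — area served: A = V / (depth/1000) = 122326 / 0.104 = 1176000 m^2
Therefore the field area that can be irrigated = 1176000 m^2.


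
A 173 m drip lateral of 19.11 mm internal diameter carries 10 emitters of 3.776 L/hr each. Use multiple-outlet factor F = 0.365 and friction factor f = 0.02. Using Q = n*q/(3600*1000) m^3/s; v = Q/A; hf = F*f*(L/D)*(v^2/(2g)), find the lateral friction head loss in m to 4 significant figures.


Q = 10*3.776/(3600*1000) = 1.04889e-05 m^3/s
A = pi*(19.11e-3/2)^2 = 2.86821e-04 m^2, so v = Q/A = 0.0365694 m/s
hf = 0.365*0.02*(173/0.01911)*(0.0365694^2/(2*9.81)) = 0.004504 m
Therefore the lateral friction head loss = 0.004504 m.


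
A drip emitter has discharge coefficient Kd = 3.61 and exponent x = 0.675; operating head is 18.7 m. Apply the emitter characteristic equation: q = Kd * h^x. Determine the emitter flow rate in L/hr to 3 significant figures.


q = 3.61 * 18.7^0.675 = 26.1 L/hr
Therefore the emitter flow rate = 26.1 L/hr.


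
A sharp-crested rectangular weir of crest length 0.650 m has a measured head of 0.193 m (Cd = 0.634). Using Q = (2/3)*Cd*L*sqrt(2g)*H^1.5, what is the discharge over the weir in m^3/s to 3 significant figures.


Q = (2/3)*0.634*0.650*sqrt(2*9.81)*0.193^1.5 = 0.103 m^3/s
Therefore the discharge over the weir = 0.103 m^3/s.


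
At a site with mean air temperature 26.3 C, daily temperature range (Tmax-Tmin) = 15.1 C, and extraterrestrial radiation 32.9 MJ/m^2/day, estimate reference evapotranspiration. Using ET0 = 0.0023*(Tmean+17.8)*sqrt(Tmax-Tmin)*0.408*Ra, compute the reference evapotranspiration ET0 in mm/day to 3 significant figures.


ET0 = 0.0023*(26.3+17.8)*sqrt(15.1)*0.408*32.9 = 5.29 mm/day
Therefore the reference evapotranspiration ET0 = 5.29 mm/day.


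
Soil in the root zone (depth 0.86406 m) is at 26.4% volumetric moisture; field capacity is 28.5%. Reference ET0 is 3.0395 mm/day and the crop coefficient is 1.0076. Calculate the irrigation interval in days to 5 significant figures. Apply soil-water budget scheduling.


Approach: apply soil-water budget scheduling, SMD = (FC-theta)/100*depth*1000; ETc = ET0*Kc; interval = SMD/ETc.
Step 1 — soil moisture deficit:
  SMD = (28.5 - 26.4)/100 * 0.86406 * 1000 = 18.14526 mm
Step 2 — daily crop ET (ETc = ET0*Kc):
  ETc = 3.0395 * 1.0076 = 3.062600 mm/day
Step 3 — irrigation interval (SMD/ETc):
  interval = 18.14526 / 3.062600 = 5.9248 days
Therefore the irrigation interval = 5.9248 days.


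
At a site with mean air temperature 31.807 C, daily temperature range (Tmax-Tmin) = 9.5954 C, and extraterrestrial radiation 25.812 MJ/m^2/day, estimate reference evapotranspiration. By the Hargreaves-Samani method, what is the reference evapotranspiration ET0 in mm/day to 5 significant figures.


Approach: apply the Hargreaves-Samani method, ET0 = 0.0023*(Tmean+17.8)*sqrt(Tmax-Tmin)*0.408*Ra.
ET0 = 0.0023*(31.807+17.8)*sqrt(9.5954)*0.408*25.812 = 3.7221 mm/day
Therefore the reference evapotranspiration ET0 = 3.7221 mm/day.


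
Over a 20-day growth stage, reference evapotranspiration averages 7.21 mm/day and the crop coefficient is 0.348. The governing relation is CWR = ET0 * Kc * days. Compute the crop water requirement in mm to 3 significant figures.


CWR = 7.21 * 0.348 * 20 = 50.2 mm
Therefore the crop water requirement = 50.2 mm.


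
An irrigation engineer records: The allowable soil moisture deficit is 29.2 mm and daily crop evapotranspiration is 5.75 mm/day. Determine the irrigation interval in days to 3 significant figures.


Approach: apply the irrigation interval relation, interval = SMD / ETc.
interval = 29.2 / 5.75 = 5.08 days
Therefore the irrigation interval = 5.08 days.


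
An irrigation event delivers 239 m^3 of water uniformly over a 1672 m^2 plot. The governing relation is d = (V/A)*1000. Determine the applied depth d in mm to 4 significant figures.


d = (239 / 1672) * 1000 = 142.9 mm
Therefore the applied depth d = 142.9 mm.


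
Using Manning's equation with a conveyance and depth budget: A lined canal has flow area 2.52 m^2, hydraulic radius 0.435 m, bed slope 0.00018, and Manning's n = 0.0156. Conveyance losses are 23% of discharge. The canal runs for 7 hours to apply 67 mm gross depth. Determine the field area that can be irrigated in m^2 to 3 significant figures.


Approach: apply Manning's equation with a conveyance and depth budget, Q = (1/n)*A*R^(2/3)*S^(1/2); Q_field = Q*(1-loss); Area = Q_field*t/(d/1000).
Step 1 — canal discharge (Manning's equation):
  Q = (1/0.0156) * 2.52 * 0.435^(2/3) * 0.00018^(1/2) = 1.2442 m^3/s
Step 2 — delivered flow: Q_field = 1.2442*(1 - 23/100) = 0.95807 m^3/s
Step 3 — volume delivered: V = 0.95807 * 7*3600 = 24143 m^3
Step 4 — area served: A = V / (depth/1000) = 24143 / 0.067 = 360000 m^2
Therefore the field area that can be irrigated = 360000 m^2.


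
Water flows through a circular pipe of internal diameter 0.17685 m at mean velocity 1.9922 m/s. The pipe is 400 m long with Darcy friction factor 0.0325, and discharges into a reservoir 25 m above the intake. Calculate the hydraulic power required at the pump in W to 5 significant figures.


Approach: apply continuity + Darcy-Weisbach + hydraulic power, Q = A*v; hf = f*(L/D)*(v^2/(2g)); H = static + hf; P = rho*g*Q*H.
Step 1 — flow rate (continuity, Q = A*v):
  A = pi*(0.17685/2)^2 = 0.02456405 m^2
  Q = 0.02456405 * 1.9922 = 0.04893650 m^3/s
Step 2 — friction head loss (Darcy-Weisbach):
  hf = 0.0325 * (400/0.17685) * (1.9922^2 / (2*9.81))
  hf = 14.86980 m
Step 3 — total head: H = 25 + 14.86980 = 39.86980 m
Step 4 — hydraulic power (P = rho*g*Q*H):
  P = 1000 * 9.81 * 0.04893650 * 39.86980 = 19140 W
Therefore the hydraulic power required at the pump = 19140 W.


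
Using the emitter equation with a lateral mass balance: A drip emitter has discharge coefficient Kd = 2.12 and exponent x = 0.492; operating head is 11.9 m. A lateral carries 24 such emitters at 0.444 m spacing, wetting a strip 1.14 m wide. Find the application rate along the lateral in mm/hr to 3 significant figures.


Approach: apply the emitter equation with a lateral mass balance, q = Kd*h^x; Q = n*q; rate = Q/(n*spacing*width).
Step 1 — single emitter flow (q = Kd*h^x):
  q = 2.12 * 11.9^0.492 = 7.1698 L/hr
Step 2 — total lateral flow: Q = 24 * 7.1698 = 172.07 L/hr
Step 3 — wetted area: A = 24 * 0.444 * 1.14 = 12.148 m^2
Step 4 — application rate: Q/A = 172.07/12.148 = 14.2 mm/hr
Therefore the application rate along the lateral = 14.2 mm/hr.
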